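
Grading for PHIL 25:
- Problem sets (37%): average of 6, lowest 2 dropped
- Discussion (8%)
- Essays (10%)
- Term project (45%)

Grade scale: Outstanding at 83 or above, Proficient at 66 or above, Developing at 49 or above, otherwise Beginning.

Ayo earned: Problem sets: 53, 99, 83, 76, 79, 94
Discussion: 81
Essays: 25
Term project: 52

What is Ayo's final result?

Problem sets: drop 53, 76 → average of remaining 4 = 355/4 = 88.75
Weighted total:
  Problem sets 88.75 × 0.37 = 32.8375
  Discussion 81 × 0.08 = 6.48
  Essays 25 × 0.1 = 2.5
  Term project 52 × 0.45 = 23.4
Sum = 65.2175
65.2175 is ≥ 49 and < 66 → Developing

Developing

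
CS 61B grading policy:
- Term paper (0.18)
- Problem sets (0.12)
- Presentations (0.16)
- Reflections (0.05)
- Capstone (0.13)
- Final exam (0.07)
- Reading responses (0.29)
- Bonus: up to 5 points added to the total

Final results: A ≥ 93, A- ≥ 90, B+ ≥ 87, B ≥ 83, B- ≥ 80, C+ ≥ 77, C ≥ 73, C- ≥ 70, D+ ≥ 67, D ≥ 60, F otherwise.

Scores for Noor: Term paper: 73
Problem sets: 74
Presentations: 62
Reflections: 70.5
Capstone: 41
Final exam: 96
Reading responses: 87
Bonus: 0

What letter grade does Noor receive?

C-

Weighted total:
  Term paper 73 × 0.18 = 13.14
  Problem sets 74 × 0.12 = 8.88
  Presentations 62 × 0.16 = 9.92
  Reflections 70.5 × 0.05 = 3.525
  Capstone 41 × 0.13 = 5.33
  Final exam 96 × 0.07 = 6.72
  Reading responses 87 × 0.29 = 25.23
Sum = 72.745
Bonus: 72.745 + 0 = 72.745
72.745 is ≥ 70 and < 73 → C-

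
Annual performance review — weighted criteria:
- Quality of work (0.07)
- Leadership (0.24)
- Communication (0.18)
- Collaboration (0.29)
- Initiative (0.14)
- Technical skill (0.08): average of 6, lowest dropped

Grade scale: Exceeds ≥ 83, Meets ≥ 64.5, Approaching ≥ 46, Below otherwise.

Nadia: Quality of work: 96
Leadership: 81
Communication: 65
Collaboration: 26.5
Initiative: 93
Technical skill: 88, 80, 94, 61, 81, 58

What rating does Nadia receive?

Technical skill: drop 58 → average of remaining 5 = 404/5 = 80.8
Weighted total:
  Quality of work 96 × 0.07 = 6.72
  Leadership 81 × 0.24 = 19.44
  Communication 65 × 0.18 = 11.7
  Collaboration 26.5 × 0.29 = 7.685
  Initiative 93 × 0.14 = 13.02
  Technical skill 80.8 × 0.08 = 6.464
Sum = 65.029
65.029 is ≥ 64.5 and < 83 → Meets

Meets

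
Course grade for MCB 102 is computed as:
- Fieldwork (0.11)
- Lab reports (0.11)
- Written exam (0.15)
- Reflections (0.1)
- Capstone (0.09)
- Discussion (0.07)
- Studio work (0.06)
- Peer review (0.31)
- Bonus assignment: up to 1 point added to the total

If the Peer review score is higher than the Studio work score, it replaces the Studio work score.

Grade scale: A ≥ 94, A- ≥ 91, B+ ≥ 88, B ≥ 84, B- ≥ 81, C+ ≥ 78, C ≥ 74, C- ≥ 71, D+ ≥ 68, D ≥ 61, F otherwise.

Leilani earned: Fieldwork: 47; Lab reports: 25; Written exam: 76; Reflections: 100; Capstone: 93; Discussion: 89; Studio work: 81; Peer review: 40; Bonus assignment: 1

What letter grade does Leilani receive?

Peer review (40) ≤ Studio work (81), so Studio work stays at 81.
Weighted total:
  Fieldwork 47 × 0.11 = 5.17
  Lab reports 25 × 0.11 = 2.75
  Written exam 76 × 0.15 = 11.4
  Reflections 100 × 0.1 = 10
  Capstone 93 × 0.09 = 8.37
  Discussion 89 × 0.07 = 6.23
  Studio work 81 × 0.06 = 4.86
  Peer review 40 × 0.31 = 12.4
Sum = 61.18
Bonus assignment: 61.18 + 1 = 62.18
62.18 is ≥ 61 and < 68 → D

D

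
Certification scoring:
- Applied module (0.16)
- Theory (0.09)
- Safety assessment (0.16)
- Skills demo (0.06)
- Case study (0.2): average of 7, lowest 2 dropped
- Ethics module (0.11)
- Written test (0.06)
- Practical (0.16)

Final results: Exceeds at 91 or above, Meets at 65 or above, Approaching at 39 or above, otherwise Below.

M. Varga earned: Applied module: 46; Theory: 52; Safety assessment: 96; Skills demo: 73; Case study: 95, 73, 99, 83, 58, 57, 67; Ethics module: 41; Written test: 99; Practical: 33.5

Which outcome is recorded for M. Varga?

Case study: drop 57, 58 → average of remaining 5 = 417/5 = 83.4
Weighted total:
  Applied module 46 × 0.16 = 7.36
  Theory 52 × 0.09 = 4.68
  Safety assessment 96 × 0.16 = 15.36
  Skills demo 73 × 0.06 = 4.38
  Case study 83.4 × 0.2 = 16.68
  Ethics module 41 × 0.11 = 4.51
  Written test 99 × 0.06 = 5.94
  Practical 33.5 × 0.16 = 5.36
Sum = 64.27
64.27 is ≥ 39 and < 65 → Approaching

Approaching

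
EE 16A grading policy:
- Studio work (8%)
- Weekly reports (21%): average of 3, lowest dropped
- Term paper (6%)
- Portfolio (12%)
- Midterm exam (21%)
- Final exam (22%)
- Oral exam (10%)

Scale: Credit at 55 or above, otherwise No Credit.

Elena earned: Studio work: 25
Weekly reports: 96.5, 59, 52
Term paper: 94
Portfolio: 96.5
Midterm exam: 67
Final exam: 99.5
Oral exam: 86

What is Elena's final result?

Credit

Weekly reports: drop 52 → average of remaining 2 = 155.5/2 = 77.75
Weighted total:
  Studio work 25 × 0.08 = 2
  Weekly reports 77.75 × 0.21 = 16.3275
  Term paper 94 × 0.06 = 5.64
  Portfolio 96.5 × 0.12 = 11.58
  Midterm exam 67 × 0.21 = 14.07
  Final exam 99.5 × 0.22 = 21.89
  Oral exam 86 × 0.1 = 8.6
Sum = 80.1075
80.1075 ≥ 55 → Credit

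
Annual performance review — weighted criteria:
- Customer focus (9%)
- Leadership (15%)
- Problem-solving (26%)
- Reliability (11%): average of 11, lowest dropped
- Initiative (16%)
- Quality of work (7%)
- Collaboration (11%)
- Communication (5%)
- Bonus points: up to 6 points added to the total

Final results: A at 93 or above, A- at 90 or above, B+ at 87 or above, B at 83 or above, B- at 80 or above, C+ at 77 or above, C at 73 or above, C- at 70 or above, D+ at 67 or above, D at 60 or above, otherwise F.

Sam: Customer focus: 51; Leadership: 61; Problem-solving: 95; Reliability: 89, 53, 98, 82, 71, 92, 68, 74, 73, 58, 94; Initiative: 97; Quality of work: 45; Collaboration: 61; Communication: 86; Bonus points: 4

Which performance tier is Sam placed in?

B-

Reliability: drop 53 → average of remaining 10 = 799/10 = 79.9
Weighted total:
  Customer focus 51 × 0.09 = 4.59
  Leadership 61 × 0.15 = 9.15
  Problem-solving 95 × 0.26 = 24.7
  Reliability 79.9 × 0.11 = 8.789
  Initiative 97 × 0.16 = 15.52
  Quality of work 45 × 0.07 = 3.15
  Collaboration 61 × 0.11 = 6.71
  Communication 86 × 0.05 = 4.3
Sum = 76.909
Bonus points: 76.909 + 4 = 80.909
80.909 is ≥ 80 and < 83 → B-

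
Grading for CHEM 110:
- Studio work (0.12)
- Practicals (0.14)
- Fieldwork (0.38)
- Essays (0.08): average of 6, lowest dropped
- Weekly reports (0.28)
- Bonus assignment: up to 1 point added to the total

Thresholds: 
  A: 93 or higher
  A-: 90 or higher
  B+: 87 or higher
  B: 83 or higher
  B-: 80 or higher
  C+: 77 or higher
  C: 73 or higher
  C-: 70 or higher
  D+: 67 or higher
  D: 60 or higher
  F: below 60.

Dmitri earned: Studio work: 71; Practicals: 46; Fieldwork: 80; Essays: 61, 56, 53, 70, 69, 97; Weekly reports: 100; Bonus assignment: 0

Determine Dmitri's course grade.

Essays: drop 53 → average of remaining 5 = 353/5 = 70.6
Weighted total:
  Studio work 71 × 0.12 = 8.52
  Practicals 46 × 0.14 = 6.44
  Fieldwork 80 × 0.38 = 30.4
  Essays 70.6 × 0.08 = 5.648
  Weekly reports 100 × 0.28 = 28
Sum = 79.008
Bonus assignment: 79.008 + 0 = 79.008
79.008 is ≥ 77 and < 80 → C+

C+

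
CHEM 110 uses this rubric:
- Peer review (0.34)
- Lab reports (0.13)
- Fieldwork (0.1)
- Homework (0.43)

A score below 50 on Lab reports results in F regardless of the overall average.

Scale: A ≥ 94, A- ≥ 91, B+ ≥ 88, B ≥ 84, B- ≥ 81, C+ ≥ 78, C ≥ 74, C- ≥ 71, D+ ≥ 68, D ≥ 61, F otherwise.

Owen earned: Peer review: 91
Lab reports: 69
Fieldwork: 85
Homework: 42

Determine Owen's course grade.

Lab reports score 69 ≥ 50: minimum met.
Weighted total:
  Peer review 91 × 0.34 = 30.94
  Lab reports 69 × 0.13 = 8.97
  Fieldwork 85 × 0.1 = 8.5
  Homework 42 × 0.43 = 18.06
Sum = 66.47
66.47 is ≥ 61 and < 68 → D

D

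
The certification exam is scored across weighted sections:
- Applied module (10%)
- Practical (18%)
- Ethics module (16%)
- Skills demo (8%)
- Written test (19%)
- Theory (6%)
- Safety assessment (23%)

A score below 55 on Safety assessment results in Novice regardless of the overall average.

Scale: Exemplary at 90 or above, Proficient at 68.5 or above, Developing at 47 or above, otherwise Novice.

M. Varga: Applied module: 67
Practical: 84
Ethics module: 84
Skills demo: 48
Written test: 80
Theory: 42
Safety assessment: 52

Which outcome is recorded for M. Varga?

Safety assessment score 52 < 55: minimum not met.
Weighted total:
  Applied module 67 × 0.1 = 6.7
  Practical 84 × 0.18 = 15.12
  Ethics module 84 × 0.16 = 13.44
  Skills demo 48 × 0.08 = 3.84
  Written test 80 × 0.19 = 15.2
  Theory 42 × 0.06 = 2.52
  Safety assessment 52 × 0.23 = 11.96
Sum = 68.78
Because the Safety assessment minimum was not met, the result is Novice.

Novice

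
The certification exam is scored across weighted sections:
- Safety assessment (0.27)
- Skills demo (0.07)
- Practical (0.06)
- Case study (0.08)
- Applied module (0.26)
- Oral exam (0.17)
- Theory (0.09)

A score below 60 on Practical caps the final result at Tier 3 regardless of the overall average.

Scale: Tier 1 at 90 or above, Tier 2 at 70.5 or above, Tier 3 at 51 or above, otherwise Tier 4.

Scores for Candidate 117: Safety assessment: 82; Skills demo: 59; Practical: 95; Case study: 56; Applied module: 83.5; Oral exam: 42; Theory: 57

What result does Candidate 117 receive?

Tier 3

Practical score 95 ≥ 60: minimum met.
Weighted total:
  Safety assessment 82 × 0.27 = 22.14
  Skills demo 59 × 0.07 = 4.13
  Practical 95 × 0.06 = 5.7
  Case study 56 × 0.08 = 4.48
  Applied module 83.5 × 0.26 = 21.71
  Oral exam 42 × 0.17 = 7.14
  Theory 57 × 0.09 = 5.13
Sum = 70.43
70.43 is ≥ 51 and < 70.5 → Tier 3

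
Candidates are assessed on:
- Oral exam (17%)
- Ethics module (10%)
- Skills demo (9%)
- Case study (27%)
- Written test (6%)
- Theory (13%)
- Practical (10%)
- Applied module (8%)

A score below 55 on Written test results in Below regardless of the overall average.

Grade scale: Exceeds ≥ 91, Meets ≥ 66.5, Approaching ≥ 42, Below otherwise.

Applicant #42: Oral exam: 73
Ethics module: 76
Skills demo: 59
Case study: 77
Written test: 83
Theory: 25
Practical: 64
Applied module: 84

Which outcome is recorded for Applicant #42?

Written test score 83 ≥ 55: minimum met.
Weighted total:
  Oral exam 73 × 0.17 = 12.41
  Ethics module 76 × 0.1 = 7.6
  Skills demo 59 × 0.09 = 5.31
  Case study 77 × 0.27 = 20.79
  Written test 83 × 0.06 = 4.98
  Theory 25 × 0.13 = 3.25
  Practical 64 × 0.1 = 6.4
  Applied module 84 × 0.08 = 6.72
Sum = 67.46
67.46 is ≥ 66.5 and < 91 → Meets

Meets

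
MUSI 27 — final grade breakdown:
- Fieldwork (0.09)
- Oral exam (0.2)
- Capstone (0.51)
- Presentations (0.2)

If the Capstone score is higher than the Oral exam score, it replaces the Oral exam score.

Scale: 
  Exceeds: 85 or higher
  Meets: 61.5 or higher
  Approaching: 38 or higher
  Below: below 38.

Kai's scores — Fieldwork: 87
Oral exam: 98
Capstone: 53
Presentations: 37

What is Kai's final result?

Capstone (53) ≤ Oral exam (98), so Oral exam stays at 98.
Weighted total:
  Fieldwork 87 × 0.09 = 7.83
  Oral exam 98 × 0.2 = 19.6
  Capstone 53 × 0.51 = 27.03
  Presentations 37 × 0.2 = 7.4
Sum = 61.86
61.86 is ≥ 61.5 and < 85 → Meets

Meets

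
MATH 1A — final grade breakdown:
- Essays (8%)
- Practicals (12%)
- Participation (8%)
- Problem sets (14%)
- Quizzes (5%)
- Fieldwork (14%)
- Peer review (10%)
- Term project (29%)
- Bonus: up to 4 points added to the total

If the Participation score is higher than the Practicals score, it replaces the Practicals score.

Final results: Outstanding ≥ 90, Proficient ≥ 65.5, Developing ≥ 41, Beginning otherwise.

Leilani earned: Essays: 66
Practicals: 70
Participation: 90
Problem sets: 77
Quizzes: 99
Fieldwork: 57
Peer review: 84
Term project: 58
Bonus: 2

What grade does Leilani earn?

Participation (90) > Practicals (70), so Practicals counts as 90.
Weighted total:
  Essays 66 × 0.08 = 5.28
  Practicals 90 × 0.12 = 10.8
  Participation 90 × 0.08 = 7.2
  Problem sets 77 × 0.14 = 10.78
  Quizzes 99 × 0.05 = 4.95
  Fieldwork 57 × 0.14 = 7.98
  Peer review 84 × 0.1 = 8.4
  Term project 58 × 0.29 = 16.82
Sum = 72.21
Bonus: 72.21 + 2 = 74.21
74.21 is ≥ 65.5 and < 90 → Proficient

Proficient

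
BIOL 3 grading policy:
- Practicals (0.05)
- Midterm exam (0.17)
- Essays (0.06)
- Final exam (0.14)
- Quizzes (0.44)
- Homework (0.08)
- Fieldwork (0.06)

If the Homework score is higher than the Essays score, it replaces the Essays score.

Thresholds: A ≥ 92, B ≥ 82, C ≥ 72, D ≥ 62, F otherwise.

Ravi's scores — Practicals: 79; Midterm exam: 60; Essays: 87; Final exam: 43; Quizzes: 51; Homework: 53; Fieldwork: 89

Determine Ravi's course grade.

F

Homework (53) ≤ Essays (87), so Essays stays at 87.
Weighted total:
  Practicals 79 × 0.05 = 3.95
  Midterm exam 60 × 0.17 = 10.2
  Essays 87 × 0.06 = 5.22
  Final exam 43 × 0.14 = 6.02
  Quizzes 51 × 0.44 = 22.44
  Homework 53 × 0.08 = 4.24
  Fieldwork 89 × 0.06 = 5.34
Sum = 57.41
57.41 < 62 → F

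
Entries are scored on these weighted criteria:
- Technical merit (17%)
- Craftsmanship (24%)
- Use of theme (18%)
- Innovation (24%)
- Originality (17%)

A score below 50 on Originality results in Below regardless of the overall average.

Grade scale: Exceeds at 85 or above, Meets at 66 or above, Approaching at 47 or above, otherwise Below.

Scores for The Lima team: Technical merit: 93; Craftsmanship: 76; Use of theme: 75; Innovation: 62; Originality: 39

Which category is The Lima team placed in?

Originality score 39 < 50: minimum not met.
Weighted total:
  Technical merit 93 × 0.17 = 15.81
  Craftsmanship 76 × 0.24 = 18.24
  Use of theme 75 × 0.18 = 13.5
  Innovation 62 × 0.24 = 14.88
  Originality 39 × 0.17 = 6.63
Sum = 69.06
Because the Originality minimum was not met, the result is Below.

Below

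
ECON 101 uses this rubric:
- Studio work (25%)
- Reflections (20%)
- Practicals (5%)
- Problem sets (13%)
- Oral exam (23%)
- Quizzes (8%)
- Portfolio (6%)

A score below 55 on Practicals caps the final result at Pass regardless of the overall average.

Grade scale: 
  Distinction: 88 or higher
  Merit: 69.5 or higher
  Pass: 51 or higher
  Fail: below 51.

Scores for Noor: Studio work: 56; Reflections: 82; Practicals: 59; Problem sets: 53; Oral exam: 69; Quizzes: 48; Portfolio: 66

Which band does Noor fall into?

Pass

Practicals score 59 ≥ 55: minimum met.
Weighted total:
  Studio work 56 × 0.25 = 14
  Reflections 82 × 0.2 = 16.4
  Practicals 59 × 0.05 = 2.95
  Problem sets 53 × 0.13 = 6.89
  Oral exam 69 × 0.23 = 15.87
  Quizzes 48 × 0.08 = 3.84
  Portfolio 66 × 0.06 = 3.96
Sum = 63.91
63.91 is ≥ 51 and < 69.5 → Pass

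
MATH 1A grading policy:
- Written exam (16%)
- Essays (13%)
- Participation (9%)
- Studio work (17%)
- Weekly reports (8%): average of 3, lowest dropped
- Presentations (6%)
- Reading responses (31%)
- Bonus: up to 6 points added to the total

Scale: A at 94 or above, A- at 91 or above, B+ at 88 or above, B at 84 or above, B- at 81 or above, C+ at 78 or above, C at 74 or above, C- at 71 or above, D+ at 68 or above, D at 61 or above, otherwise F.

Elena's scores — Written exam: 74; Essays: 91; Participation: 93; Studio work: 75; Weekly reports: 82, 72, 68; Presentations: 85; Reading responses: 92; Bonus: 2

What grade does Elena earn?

B

Weekly reports: drop 68 → average of remaining 2 = 154/2 = 77
Weighted total:
  Written exam 74 × 0.16 = 11.84
  Essays 91 × 0.13 = 11.83
  Participation 93 × 0.09 = 8.37
  Studio work 75 × 0.17 = 12.75
  Weekly reports 77 × 0.08 = 6.16
  Presentations 85 × 0.06 = 5.1
  Reading responses 92 × 0.31 = 28.52
Sum = 84.57
Bonus: 84.57 + 2 = 86.57
86.57 is ≥ 84 and < 88 → B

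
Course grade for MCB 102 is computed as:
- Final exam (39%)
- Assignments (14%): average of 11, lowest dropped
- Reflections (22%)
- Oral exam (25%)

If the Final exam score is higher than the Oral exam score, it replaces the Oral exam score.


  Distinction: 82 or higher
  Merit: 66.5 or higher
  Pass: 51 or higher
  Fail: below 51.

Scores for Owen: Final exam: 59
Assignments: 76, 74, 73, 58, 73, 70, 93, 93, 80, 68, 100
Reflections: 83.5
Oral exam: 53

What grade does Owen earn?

Assignments: drop 58 → average of remaining 10 = 800/10 = 80
Final exam (59) > Oral exam (53), so Oral exam counts as 59.
Weighted total:
  Final exam 59 × 0.39 = 23.01
  Assignments 80 × 0.14 = 11.2
  Reflections 83.5 × 0.22 = 18.37
  Oral exam 59 × 0.25 = 14.75
Sum = 67.33
67.33 is ≥ 66.5 and < 82 → Merit

Merit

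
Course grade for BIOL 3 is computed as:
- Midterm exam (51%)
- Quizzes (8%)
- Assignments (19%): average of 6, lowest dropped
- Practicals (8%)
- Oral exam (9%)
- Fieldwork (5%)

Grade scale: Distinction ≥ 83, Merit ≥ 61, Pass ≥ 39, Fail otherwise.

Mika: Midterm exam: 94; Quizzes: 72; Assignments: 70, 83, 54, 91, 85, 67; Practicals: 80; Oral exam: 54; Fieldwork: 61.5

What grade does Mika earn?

Assignments: drop 54 → average of remaining 5 = 396/5 = 79.2
Weighted total:
  Midterm exam 94 × 0.51 = 47.94
  Quizzes 72 × 0.08 = 5.76
  Assignments 79.2 × 0.19 = 15.048
  Practicals 80 × 0.08 = 6.4
  Oral exam 54 × 0.09 = 4.86
  Fieldwork 61.5 × 0.05 = 3.075
Sum = 83.083
83.083 ≥ 83 → Distinction

Distinction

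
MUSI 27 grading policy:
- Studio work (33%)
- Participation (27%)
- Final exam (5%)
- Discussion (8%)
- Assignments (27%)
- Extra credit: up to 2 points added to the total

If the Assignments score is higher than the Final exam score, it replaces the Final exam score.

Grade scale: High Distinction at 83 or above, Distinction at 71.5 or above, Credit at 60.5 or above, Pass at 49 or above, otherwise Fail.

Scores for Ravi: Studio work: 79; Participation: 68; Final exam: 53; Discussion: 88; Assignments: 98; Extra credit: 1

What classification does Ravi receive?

Assignments (98) > Final exam (53), so Final exam counts as 98.
Weighted total:
  Studio work 79 × 0.33 = 26.07
  Participation 68 × 0.27 = 18.36
  Final exam 98 × 0.05 = 4.9
  Discussion 88 × 0.08 = 7.04
  Assignments 98 × 0.27 = 26.46
Sum = 82.83
Extra credit: 82.83 + 1 = 83.83
83.83 ≥ 83 → High Distinction

High Distinction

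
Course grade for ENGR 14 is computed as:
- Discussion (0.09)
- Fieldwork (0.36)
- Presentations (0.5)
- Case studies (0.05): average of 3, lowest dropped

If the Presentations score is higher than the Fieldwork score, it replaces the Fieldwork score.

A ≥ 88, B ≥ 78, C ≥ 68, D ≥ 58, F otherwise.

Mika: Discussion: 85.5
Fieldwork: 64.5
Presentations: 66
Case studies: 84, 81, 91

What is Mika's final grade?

Case studies: drop 81 → average of remaining 2 = 175/2 = 87.5
Presentations (66) > Fieldwork (64.5), so Fieldwork counts as 66.
Weighted total:
  Discussion 85.5 × 0.09 = 7.695
  Fieldwork 66 × 0.36 = 23.76
  Presentations 66 × 0.5 = 33
  Case studies 87.5 × 0.05 = 4.375
Sum = 68.83
68.83 is ≥ 68 and < 78 → C

C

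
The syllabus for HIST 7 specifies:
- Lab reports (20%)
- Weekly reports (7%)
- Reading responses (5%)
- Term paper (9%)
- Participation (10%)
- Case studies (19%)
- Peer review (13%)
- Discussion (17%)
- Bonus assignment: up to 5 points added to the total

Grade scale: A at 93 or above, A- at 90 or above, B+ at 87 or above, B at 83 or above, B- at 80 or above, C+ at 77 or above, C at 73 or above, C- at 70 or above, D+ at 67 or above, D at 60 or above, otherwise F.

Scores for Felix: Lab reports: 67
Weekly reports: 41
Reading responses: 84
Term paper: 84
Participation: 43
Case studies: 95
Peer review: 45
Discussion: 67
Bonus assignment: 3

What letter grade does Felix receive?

Weighted total:
  Lab reports 67 × 0.2 = 13.4
  Weekly reports 41 × 0.07 = 2.87
  Reading responses 84 × 0.05 = 4.2
  Term paper 84 × 0.09 = 7.56
  Participation 43 × 0.1 = 4.3
  Case studies 95 × 0.19 = 18.05
  Peer review 45 × 0.13 = 5.85
  Discussion 67 × 0.17 = 11.39
Sum = 67.62
Bonus assignment: 67.62 + 3 = 70.62
70.62 is ≥ 70 and < 73 → C-

C-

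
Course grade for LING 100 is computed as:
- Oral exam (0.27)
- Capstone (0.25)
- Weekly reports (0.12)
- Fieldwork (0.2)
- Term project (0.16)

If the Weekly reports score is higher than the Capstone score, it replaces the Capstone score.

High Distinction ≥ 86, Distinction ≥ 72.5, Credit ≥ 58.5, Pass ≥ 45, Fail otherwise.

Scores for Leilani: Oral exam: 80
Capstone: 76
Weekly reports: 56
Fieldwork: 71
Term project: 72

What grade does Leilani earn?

Weekly reports (56) ≤ Capstone (76), so Capstone stays at 76.
Weighted total:
  Oral exam 80 × 0.27 = 21.6
  Capstone 76 × 0.25 = 19
  Weekly reports 56 × 0.12 = 6.72
  Fieldwork 71 × 0.2 = 14.2
  Term project 72 × 0.16 = 11.52
Sum = 73.04
73.04 is ≥ 72.5 and < 86 → Distinction

Distinction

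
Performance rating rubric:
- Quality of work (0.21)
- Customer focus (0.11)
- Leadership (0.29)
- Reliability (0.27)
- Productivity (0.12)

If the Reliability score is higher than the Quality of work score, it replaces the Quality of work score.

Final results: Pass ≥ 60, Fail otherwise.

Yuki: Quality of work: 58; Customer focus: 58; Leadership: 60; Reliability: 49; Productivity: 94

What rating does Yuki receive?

Pass

Reliability (49) ≤ Quality of work (58), so Quality of work stays at 58.
Weighted total:
  Quality of work 58 × 0.21 = 12.18
  Customer focus 58 × 0.11 = 6.38
  Leadership 60 × 0.29 = 17.4
  Reliability 49 × 0.27 = 13.23
  Productivity 94 × 0.12 = 11.28
Sum = 60.47
60.47 ≥ 60 → Pass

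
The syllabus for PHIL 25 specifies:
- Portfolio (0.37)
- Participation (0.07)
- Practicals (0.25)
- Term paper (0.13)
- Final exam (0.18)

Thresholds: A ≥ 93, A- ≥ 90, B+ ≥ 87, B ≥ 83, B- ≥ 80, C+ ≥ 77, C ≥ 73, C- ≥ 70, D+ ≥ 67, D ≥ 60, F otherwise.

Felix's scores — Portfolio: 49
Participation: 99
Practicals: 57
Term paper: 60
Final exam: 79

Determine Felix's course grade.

D

Weighted total:
  Portfolio 49 × 0.37 = 18.13
  Participation 99 × 0.07 = 6.93
  Practicals 57 × 0.25 = 14.25
  Term paper 60 × 0.13 = 7.8
  Final exam 79 × 0.18 = 14.22
Sum = 61.33
61.33 is ≥ 60 and < 67 → D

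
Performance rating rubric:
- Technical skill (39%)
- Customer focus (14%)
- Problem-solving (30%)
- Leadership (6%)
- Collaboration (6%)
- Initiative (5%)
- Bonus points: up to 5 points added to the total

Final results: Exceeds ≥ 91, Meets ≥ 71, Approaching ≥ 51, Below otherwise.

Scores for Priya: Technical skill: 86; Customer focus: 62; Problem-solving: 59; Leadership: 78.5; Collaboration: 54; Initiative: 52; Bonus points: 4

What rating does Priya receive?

Meets

Weighted total:
  Technical skill 86 × 0.39 = 33.54
  Customer focus 62 × 0.14 = 8.68
  Problem-solving 59 × 0.3 = 17.7
  Leadership 78.5 × 0.06 = 4.71
  Collaboration 54 × 0.06 = 3.24
  Initiative 52 × 0.05 = 2.6
Sum = 70.47
Bonus points: 70.47 + 4 = 74.47
74.47 is ≥ 71 and < 91 → Meets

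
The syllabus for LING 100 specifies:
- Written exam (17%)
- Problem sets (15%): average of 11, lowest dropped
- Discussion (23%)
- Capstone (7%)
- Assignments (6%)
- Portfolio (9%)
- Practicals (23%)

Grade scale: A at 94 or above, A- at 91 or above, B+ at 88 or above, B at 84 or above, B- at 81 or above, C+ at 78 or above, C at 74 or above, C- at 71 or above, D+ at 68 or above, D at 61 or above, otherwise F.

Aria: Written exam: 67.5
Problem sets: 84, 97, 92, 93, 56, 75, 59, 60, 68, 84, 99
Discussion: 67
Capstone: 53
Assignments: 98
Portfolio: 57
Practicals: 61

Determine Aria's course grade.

Problem sets: drop 56 → average of remaining 10 = 811/10 = 81.1
Weighted total:
  Written exam 67.5 × 0.17 = 11.475
  Problem sets 81.1 × 0.15 = 12.165
  Discussion 67 × 0.23 = 15.41
  Capstone 53 × 0.07 = 3.71
  Assignments 98 × 0.06 = 5.88
  Portfolio 57 × 0.09 = 5.13
  Practicals 61 × 0.23 = 14.03
Sum = 67.8
67.8 is ≥ 61 and < 68 → D

D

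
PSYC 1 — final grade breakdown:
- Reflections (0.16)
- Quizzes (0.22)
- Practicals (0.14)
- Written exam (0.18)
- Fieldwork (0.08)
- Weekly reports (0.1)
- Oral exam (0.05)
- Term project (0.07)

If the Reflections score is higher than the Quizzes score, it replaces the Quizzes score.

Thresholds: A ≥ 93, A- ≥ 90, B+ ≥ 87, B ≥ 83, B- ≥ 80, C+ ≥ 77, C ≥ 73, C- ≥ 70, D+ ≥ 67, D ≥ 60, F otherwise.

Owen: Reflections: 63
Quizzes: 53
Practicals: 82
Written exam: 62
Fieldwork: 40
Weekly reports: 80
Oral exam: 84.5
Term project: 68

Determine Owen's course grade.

Reflections (63) > Quizzes (53), so Quizzes counts as 63.
Weighted total:
  Reflections 63 × 0.16 = 10.08
  Quizzes 63 × 0.22 = 13.86
  Practicals 82 × 0.14 = 11.48
  Written exam 62 × 0.18 = 11.16
  Fieldwork 40 × 0.08 = 3.2
  Weekly reports 80 × 0.1 = 8
  Oral exam 84.5 × 0.05 = 4.225
  Term project 68 × 0.07 = 4.76
Sum = 66.765
66.765 is ≥ 60 and < 67 → D

D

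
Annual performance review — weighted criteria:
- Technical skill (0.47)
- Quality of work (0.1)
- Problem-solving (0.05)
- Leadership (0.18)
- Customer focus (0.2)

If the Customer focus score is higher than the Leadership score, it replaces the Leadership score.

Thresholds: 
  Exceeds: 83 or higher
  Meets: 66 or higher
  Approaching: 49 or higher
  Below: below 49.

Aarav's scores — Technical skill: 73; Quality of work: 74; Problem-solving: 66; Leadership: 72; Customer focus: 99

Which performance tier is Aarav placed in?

Meets

Customer focus (99) > Leadership (72), so Leadership counts as 99.
Weighted total:
  Technical skill 73 × 0.47 = 34.31
  Quality of work 74 × 0.1 = 7.4
  Problem-solving 66 × 0.05 = 3.3
  Leadership 99 × 0.18 = 17.82
  Customer focus 99 × 0.2 = 19.8
Sum = 82.63
82.63 is ≥ 66 and < 83 → Meets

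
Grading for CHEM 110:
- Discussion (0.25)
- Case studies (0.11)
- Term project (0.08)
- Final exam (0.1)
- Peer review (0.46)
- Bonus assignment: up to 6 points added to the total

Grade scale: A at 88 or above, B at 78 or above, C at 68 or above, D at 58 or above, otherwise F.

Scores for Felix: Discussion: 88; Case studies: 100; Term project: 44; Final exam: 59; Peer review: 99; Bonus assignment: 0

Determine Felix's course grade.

Weighted total:
  Discussion 88 × 0.25 = 22
  Case studies 100 × 0.11 = 11
  Term project 44 × 0.08 = 3.52
  Final exam 59 × 0.1 = 5.9
  Peer review 99 × 0.46 = 45.54
Sum = 87.96
Bonus assignment: 87.96 + 0 = 87.96
87.96 is ≥ 78 and < 88 → B

B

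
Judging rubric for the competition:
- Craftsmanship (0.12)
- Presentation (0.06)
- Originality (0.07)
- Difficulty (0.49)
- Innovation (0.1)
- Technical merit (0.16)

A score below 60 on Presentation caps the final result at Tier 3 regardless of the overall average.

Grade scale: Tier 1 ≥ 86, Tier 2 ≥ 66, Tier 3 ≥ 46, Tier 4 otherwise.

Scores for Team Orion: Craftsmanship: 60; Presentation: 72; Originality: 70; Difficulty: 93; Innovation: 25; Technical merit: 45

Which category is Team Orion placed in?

Presentation score 72 ≥ 60: minimum met.
Weighted total:
  Craftsmanship 60 × 0.12 = 7.2
  Presentation 72 × 0.06 = 4.32
  Originality 70 × 0.07 = 4.9
  Difficulty 93 × 0.49 = 45.57
  Innovation 25 × 0.1 = 2.5
  Technical merit 45 × 0.16 = 7.2
Sum = 71.69
71.69 is ≥ 66 and < 86 → Tier 2

Tier 2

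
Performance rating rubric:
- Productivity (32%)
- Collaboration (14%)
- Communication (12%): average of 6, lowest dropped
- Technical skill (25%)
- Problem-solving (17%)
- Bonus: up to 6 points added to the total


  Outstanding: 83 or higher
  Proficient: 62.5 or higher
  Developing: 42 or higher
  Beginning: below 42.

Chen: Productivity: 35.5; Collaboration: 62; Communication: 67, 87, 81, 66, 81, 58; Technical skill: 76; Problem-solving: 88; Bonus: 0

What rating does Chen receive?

Communication: drop 58 → average of remaining 5 = 382/5 = 76.4
Weighted total:
  Productivity 35.5 × 0.32 = 11.36
  Collaboration 62 × 0.14 = 8.68
  Communication 76.4 × 0.12 = 9.168
  Technical skill 76 × 0.25 = 19
  Problem-solving 88 × 0.17 = 14.96
Sum = 63.168
Bonus: 63.168 + 0 = 63.168
63.168 is ≥ 62.5 and < 83 → Proficient

Proficient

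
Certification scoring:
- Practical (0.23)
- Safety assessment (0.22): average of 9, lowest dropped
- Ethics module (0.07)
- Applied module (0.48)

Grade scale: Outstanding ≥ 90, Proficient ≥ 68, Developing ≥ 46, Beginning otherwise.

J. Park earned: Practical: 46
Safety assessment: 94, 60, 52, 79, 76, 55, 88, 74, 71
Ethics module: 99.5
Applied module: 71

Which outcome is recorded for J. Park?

Proficient

Safety assessment: drop 52 → average of remaining 8 = 597/8 = 74.625
Weighted total:
  Practical 46 × 0.23 = 10.58
  Safety assessment 74.625 × 0.22 = 16.4175
  Ethics module 99.5 × 0.07 = 6.965
  Applied module 71 × 0.48 = 34.08
Sum = 68.0425
68.0425 is ≥ 68 and < 90 → Proficient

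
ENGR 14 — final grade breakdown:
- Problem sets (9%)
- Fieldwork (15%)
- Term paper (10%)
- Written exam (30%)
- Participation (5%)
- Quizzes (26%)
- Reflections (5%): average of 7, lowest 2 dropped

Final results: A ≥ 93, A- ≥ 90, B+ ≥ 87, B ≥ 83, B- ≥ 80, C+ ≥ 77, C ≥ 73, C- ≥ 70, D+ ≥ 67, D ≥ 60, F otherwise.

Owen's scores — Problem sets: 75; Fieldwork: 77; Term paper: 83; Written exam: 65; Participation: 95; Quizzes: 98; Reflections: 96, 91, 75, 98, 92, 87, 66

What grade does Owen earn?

Reflections: drop 66, 75 → average of remaining 5 = 464/5 = 92.8
Weighted total:
  Problem sets 75 × 0.09 = 6.75
  Fieldwork 77 × 0.15 = 11.55
  Term paper 83 × 0.1 = 8.3
  Written exam 65 × 0.3 = 19.5
  Participation 95 × 0.05 = 4.75
  Quizzes 98 × 0.26 = 25.48
  Reflections 92.8 × 0.05 = 4.64
Sum = 80.97
80.97 is ≥ 80 and < 83 → B-

B-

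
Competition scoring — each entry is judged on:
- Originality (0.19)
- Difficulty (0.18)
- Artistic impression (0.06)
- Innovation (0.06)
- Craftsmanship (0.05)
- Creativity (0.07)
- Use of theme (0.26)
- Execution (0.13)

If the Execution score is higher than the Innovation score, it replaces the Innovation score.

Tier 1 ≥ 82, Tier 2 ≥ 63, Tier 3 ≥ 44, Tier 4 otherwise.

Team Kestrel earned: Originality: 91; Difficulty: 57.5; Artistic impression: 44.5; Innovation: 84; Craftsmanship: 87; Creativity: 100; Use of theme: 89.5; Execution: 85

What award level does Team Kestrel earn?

Execution (85) > Innovation (84), so Innovation counts as 85.
Weighted total:
  Originality 91 × 0.19 = 17.29
  Difficulty 57.5 × 0.18 = 10.35
  Artistic impression 44.5 × 0.06 = 2.67
  Innovation 85 × 0.06 = 5.1
  Craftsmanship 87 × 0.05 = 4.35
  Creativity 100 × 0.07 = 7
  Use of theme 89.5 × 0.26 = 23.27
  Execution 85 × 0.13 = 11.05
Sum = 81.08
81.08 is ≥ 63 and < 82 → Tier 2

Tier 2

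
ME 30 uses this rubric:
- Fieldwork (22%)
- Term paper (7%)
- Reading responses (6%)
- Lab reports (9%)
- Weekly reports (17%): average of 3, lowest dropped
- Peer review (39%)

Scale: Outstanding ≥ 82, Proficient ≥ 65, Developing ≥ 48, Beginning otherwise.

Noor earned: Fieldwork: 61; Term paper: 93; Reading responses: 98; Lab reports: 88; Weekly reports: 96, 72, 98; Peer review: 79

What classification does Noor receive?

Weekly reports: drop 72 → average of remaining 2 = 194/2 = 97
Weighted total:
  Fieldwork 61 × 0.22 = 13.42
  Term paper 93 × 0.07 = 6.51
  Reading responses 98 × 0.06 = 5.88
  Lab reports 88 × 0.09 = 7.92
  Weekly reports 97 × 0.17 = 16.49
  Peer review 79 × 0.39 = 30.81
Sum = 81.03
81.03 is ≥ 65 and < 82 → Proficient

Proficient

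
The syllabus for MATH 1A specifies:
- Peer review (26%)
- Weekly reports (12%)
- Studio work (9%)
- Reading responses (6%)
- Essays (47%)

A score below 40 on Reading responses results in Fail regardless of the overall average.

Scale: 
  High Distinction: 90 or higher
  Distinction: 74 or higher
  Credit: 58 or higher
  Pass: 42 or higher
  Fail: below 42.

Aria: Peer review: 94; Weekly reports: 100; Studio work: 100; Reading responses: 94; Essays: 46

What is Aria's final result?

Reading responses score 94 ≥ 40: minimum met.
Weighted total:
  Peer review 94 × 0.26 = 24.44
  Weekly reports 100 × 0.12 = 12
  Studio work 100 × 0.09 = 9
  Reading responses 94 × 0.06 = 5.64
  Essays 46 × 0.47 = 21.62
Sum = 72.7
72.7 is ≥ 58 and < 74 → Credit

Credit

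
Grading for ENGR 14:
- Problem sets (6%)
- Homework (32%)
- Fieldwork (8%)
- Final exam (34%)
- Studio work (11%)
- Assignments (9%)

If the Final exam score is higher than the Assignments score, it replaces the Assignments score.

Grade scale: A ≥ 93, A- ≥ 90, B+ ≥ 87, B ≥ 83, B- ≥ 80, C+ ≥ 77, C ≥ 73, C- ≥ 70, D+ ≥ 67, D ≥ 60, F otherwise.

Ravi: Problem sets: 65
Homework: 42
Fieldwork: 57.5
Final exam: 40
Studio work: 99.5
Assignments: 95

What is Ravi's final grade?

Final exam (40) ≤ Assignments (95), so Assignments stays at 95.
Weighted total:
  Problem sets 65 × 0.06 = 3.9
  Homework 42 × 0.32 = 13.44
  Fieldwork 57.5 × 0.08 = 4.6
  Final exam 40 × 0.34 = 13.6
  Studio work 99.5 × 0.11 = 10.945
  Assignments 95 × 0.09 = 8.55
Sum = 55.035
55.035 < 60 → F

F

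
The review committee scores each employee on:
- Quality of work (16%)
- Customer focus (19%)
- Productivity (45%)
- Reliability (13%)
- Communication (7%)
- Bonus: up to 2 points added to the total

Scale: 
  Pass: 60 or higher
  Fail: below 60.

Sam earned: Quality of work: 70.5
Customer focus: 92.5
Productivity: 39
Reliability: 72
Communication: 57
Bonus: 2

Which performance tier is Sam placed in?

Pass

Weighted total:
  Quality of work 70.5 × 0.16 = 11.28
  Customer focus 92.5 × 0.19 = 17.575
  Productivity 39 × 0.45 = 17.55
  Reliability 72 × 0.13 = 9.36
  Communication 57 × 0.07 = 3.99
Sum = 59.755
Bonus: 59.755 + 2 = 61.755
61.755 ≥ 60 → Pass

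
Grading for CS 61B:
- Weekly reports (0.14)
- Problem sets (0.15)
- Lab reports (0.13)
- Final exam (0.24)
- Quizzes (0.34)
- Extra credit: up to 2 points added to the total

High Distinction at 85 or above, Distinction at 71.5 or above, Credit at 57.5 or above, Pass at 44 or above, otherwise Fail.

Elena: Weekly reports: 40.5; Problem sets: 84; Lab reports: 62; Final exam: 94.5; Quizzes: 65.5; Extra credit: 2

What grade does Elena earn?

Distinction

Weighted total:
  Weekly reports 40.5 × 0.14 = 5.67
  Problem sets 84 × 0.15 = 12.6
  Lab reports 62 × 0.13 = 8.06
  Final exam 94.5 × 0.24 = 22.68
  Quizzes 65.5 × 0.34 = 22.27
Sum = 71.28
Extra credit: 71.28 + 2 = 73.28
73.28 is ≥ 71.5 and < 85 → Distinction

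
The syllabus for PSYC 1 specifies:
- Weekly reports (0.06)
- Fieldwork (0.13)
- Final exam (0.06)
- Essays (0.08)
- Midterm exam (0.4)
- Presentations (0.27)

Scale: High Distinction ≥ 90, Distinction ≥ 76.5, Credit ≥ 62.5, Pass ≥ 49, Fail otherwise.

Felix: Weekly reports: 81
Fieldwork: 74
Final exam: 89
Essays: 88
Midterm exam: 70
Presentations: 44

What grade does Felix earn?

Credit

Weighted total:
  Weekly reports 81 × 0.06 = 4.86
  Fieldwork 74 × 0.13 = 9.62
  Final exam 89 × 0.06 = 5.34
  Essays 88 × 0.08 = 7.04
  Midterm exam 70 × 0.4 = 28
  Presentations 44 × 0.27 = 11.88
Sum = 66.74
66.74 is ≥ 62.5 and < 76.5 → Credit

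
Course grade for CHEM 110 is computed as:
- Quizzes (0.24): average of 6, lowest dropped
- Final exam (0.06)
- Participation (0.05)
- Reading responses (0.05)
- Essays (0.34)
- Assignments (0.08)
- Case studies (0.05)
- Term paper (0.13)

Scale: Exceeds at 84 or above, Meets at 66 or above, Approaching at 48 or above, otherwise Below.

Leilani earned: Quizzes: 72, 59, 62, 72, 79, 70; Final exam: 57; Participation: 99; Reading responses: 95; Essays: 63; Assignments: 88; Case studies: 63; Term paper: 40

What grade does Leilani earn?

Quizzes: drop 59 → average of remaining 5 = 355/5 = 71
Weighted total:
  Quizzes 71 × 0.24 = 17.04
  Final exam 57 × 0.06 = 3.42
  Participation 99 × 0.05 = 4.95
  Reading responses 95 × 0.05 = 4.75
  Essays 63 × 0.34 = 21.42
  Assignments 88 × 0.08 = 7.04
  Case studies 63 × 0.05 = 3.15
  Term paper 40 × 0.13 = 5.2
Sum = 66.97
66.97 is ≥ 66 and < 84 → Meets

Meets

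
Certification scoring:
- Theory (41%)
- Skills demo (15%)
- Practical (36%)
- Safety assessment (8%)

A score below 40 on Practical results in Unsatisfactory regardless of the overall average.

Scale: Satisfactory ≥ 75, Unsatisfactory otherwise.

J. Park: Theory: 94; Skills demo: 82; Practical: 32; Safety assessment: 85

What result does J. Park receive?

Practical score 32 < 40: minimum not met.
Weighted total:
  Theory 94 × 0.41 = 38.54
  Skills demo 82 × 0.15 = 12.3
  Practical 32 × 0.36 = 11.52
  Safety assessment 85 × 0.08 = 6.8
Sum = 69.16
Because the Practical minimum was not met, the result is Unsatisfactory.

Unsatisfactory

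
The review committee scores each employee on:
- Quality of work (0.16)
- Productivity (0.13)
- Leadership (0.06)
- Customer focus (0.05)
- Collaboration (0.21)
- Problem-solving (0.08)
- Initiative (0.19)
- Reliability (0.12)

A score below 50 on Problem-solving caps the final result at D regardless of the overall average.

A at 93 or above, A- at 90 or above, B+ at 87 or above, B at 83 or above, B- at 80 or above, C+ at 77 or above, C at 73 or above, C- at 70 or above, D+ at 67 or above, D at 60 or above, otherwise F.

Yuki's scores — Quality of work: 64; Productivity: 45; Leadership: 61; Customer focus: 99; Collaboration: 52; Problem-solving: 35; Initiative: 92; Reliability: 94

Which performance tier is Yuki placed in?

D

Problem-solving score 35 < 50: minimum not met.
Weighted total:
  Quality of work 64 × 0.16 = 10.24
  Productivity 45 × 0.13 = 5.85
  Leadership 61 × 0.06 = 3.66
  Customer focus 99 × 0.05 = 4.95
  Collaboration 52 × 0.21 = 10.92
  Problem-solving 35 × 0.08 = 2.8
  Initiative 92 × 0.19 = 17.48
  Reliability 94 × 0.12 = 11.28
Sum = 67.18
67.18 would be D+; cap at D applies → D.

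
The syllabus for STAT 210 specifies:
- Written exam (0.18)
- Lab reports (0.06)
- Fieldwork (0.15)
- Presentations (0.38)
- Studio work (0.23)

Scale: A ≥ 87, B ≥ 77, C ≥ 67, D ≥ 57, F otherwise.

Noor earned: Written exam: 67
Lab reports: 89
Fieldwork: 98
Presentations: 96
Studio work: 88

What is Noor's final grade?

A

Weighted total:
  Written exam 67 × 0.18 = 12.06
  Lab reports 89 × 0.06 = 5.34
  Fieldwork 98 × 0.15 = 14.7
  Presentations 96 × 0.38 = 36.48
  Studio work 88 × 0.23 = 20.24
Sum = 88.82
88.82 ≥ 87 → A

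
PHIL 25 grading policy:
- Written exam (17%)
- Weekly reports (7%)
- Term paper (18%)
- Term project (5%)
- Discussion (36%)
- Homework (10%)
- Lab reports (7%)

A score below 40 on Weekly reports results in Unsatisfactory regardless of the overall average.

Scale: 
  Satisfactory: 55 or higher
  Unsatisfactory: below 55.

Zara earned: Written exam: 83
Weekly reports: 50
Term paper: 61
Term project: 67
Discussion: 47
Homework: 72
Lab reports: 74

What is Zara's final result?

Satisfactory

Weekly reports score 50 ≥ 40: minimum met.
Weighted total:
  Written exam 83 × 0.17 = 14.11
  Weekly reports 50 × 0.07 = 3.5
  Term paper 61 × 0.18 = 10.98
  Term project 67 × 0.05 = 3.35
  Discussion 47 × 0.36 = 16.92
  Homework 72 × 0.1 = 7.2
  Lab reports 74 × 0.07 = 5.18
Sum = 61.24
61.24 ≥ 55 → Satisfactory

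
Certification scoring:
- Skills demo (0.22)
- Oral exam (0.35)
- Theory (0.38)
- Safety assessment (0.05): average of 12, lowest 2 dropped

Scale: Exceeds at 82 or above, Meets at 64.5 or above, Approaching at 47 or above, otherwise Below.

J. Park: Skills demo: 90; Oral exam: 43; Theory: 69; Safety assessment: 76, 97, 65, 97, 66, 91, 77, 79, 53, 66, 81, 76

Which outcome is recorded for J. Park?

Safety assessment: drop 53, 65 → average of remaining 10 = 806/10 = 80.6
Weighted total:
  Skills demo 90 × 0.22 = 19.8
  Oral exam 43 × 0.35 = 15.05
  Theory 69 × 0.38 = 26.22
  Safety assessment 80.6 × 0.05 = 4.03
Sum = 65.1
65.1 is ≥ 64.5 and < 82 → Meets

Meets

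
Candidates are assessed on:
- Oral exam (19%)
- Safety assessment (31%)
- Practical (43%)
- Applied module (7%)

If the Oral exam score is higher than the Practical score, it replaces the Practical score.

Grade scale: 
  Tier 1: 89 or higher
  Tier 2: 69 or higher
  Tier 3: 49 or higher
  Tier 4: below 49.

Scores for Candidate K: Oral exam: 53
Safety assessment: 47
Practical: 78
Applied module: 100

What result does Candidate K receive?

Tier 3

Oral exam (53) ≤ Practical (78), so Practical stays at 78.
Weighted total:
  Oral exam 53 × 0.19 = 10.07
  Safety assessment 47 × 0.31 = 14.57
  Practical 78 × 0.43 = 33.54
  Applied module 100 × 0.07 = 7
Sum = 65.18
65.18 is ≥ 49 and < 69 → Tier 3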